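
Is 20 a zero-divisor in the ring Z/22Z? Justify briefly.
gcd(20, 22) = 2 > 1, so 20 is not a unit in Z/22Z. In Z/nZ every nonzero non-unit is a zero-divisor: explicitly, take b = 22/gcd = 11 ≠ 0 (mod 22); then 20·11 = 220 = 10·22, i.e. 20·11 ≡ 0 (mod 22). So 20 is a zero-divisor.

Final answer: YES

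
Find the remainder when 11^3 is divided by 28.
Use repeated squaring. Binary(3) = 11. Walk through the bits of the exponent 3 left-to-right: at each bit after the leading one, square the running value, then multiply by 11 if the bit is 1 (always reducing mod 28):
  bit 1 = 1 (leading): start with 11.
  bit 2 = 1: square 11^2 = 121 ≡ 9; bit is 1, so multiply 9·11 = 99 ≡ 15 (mod 28).
Final value: 11^3 ≡ 15 (mod 28).

Final answer: 15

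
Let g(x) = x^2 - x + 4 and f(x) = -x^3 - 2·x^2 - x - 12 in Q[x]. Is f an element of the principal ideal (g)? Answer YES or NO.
YES

In Q[x] the ideal (g) consists of all multiples of g, so f ∈ (g) iff g | f, i.e. iff the remainder of f on division by g is 0. Divide f by g (g is monic, so eliminate the leading term of the running remainder at each step):
  leading term -x^3: subtract (-x)·g(x) = -x^3 + x^2 - 4·x, leaving -3·x^2 + 3·x - 12
  leading term -3·x^2: subtract (-3)·g(x) = -3·x^2 + 3·x - 12, leaving 0
The remainder is 0, so f(x) = g(x) · h(x) with h(x) = -x - 3. Hence g | f, i.e. f ∈ (g).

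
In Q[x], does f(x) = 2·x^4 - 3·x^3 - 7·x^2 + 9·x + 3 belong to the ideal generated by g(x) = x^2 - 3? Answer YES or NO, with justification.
YES

In Q[x] the ideal (g) consists of all multiples of g, so f ∈ (g) iff g | f, i.e. iff the remainder of f on division by g is 0. Divide f by g (g is monic, so eliminate the leading term of the running remainder at each step):
  leading term 2·x^4: subtract (2·x^2)·g(x) = 2·x^4 - 6·x^2, leaving -3·x^3 - x^2 + 9·x + 3
  leading term -3·x^3: subtract (-3·x)·g(x) = -3·x^3 + 9·x, leaving 3 - x^2
  leading term -x^2: subtract (-1)·g(x) = 3 - x^2, leaving 0
The remainder is 0, so f(x) = g(x) · h(x) with h(x) = 2·x^2 - 3·x - 1. Hence g | f, i.e. f ∈ (g).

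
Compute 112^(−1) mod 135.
Apply the extended Euclidean algorithm to (135, 112), tracking rows (r, s, t) with s·135 + t·112 = r. Each division r_prev = q·r_cur + r_new produces the new row as (previous row) − q·(current row):
  row A: (135, 1, 0)   [1·135 + 0·112 = 135]
  row B: (112, 0, 1)   [0·135 + 1·112 = 112]
  135 = 1·112 + 23   → row C = row A − 1·row B = (23, 1, −1)   [check: 1·135 − 1·112 = 23]
  112 = 4·23 + 20   → row D = row B − 4·row C = (20, −4, 5)   [check: −4·135 + 5·112 = 20]
  23 = 1·20 + 3   → row E = row C − 1·row D = (3, 5, −6)   [check: 5·135 − 6·112 = 3]
  20 = 6·3 + 2   → row F = row D − 6·row E = (2, −34, 41)   [check: −34·135 + 41·112 = 2]
  3 = 1·2 + 1   → row G = row E − 1·row F = (1, 39, −47)   [check: 39·135 − 47·112 = 1]
  2 = 2·1 + 0   → remainder 0, stop. gcd = 1 (last nonzero row G).
The gcd is 1, so 112 is invertible mod 135. The last nonzero row gives 39·135 − 47·112 = 1, so t = −47. So 112^(−1) ≡ −47 ≡ 88 (mod 135). Verify: 112 · 88 = 9856 ≡ 1 (mod 135). ✓

Final answer: 112^(−1) ≡ 88 (mod 135)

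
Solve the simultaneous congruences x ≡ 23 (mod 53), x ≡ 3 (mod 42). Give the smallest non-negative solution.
The moduli 53, 42 are pairwise coprime, so by the CRT there is a unique solution mod 53·42 = 2226.
Solve by successive substitution. Start with x ≡ 23 (mod 53).
  Combine with x ≡ 3 (mod 42): write x = 23 + 53·t and require 23 + 53·t ≡ 3 (mod 42), i.e. 53·t ≡ 3 − 23 ≡ 22 (mod 42). Since 53^(−1) ≡ 23 (mod 42) (53 ≡ 11 (mod 42)), t ≡ 23·22 ≡ 2 (mod 42). So x ≡ 23 + 53·2 = 129 (mod 2226).
Unique solution in [0, 2226): x = 129.

Final answer: x ≡ 129 (mod 2226); the representative in [0, 2226) is 129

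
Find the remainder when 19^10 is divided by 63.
37

Use repeated squaring. Binary(10) = 1010. Walk through the bits of the exponent 10 left-to-right: at each bit after the leading one, square the running value, then multiply by 19 if the bit is 1 (always reducing mod 63):
  bit 1 = 1 (leading): start with 19.
  bit 2 = 0: square 19^2 = 361 ≡ 46 (mod 63).
  bit 3 = 1: square 46^2 = 2116 ≡ 37; bit is 1, so multiply 37·19 = 703 ≡ 10 (mod 63).
  bit 4 = 0: square 10^2 = 100 ≡ 37 (mod 63).
Final value: 19^10 ≡ 37 (mod 63).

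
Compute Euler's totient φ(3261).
φ is multiplicative, with φ(p^e) = p^e − p^(e−1). Factorise 3261 = 3 · 1087. Then
  φ(3261) = (3 − 1) · (1087 − 1) = 2 · 1086 = 2172.

Final answer: φ(3261) = 2172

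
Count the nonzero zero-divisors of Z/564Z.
In Z/564Z each nonzero element is either a unit (gcd with 564 is 1) or a zero-divisor (gcd > 1). The number of units is φ(564): factorise 564 = 2^2 · 3 · 47, so φ(564) = (2^2 − 2^1) · (3 − 1) · (47 − 1) = 2 · 2 · 46 = 184. The nonzero elements number 564 − 1 = 563. Hence the nonzero zero-divisors number 563 − 184 = 379.

Final answer: Z/564Z has 379 nonzero zero-divisors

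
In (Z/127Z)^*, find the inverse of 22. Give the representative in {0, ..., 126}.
22^(−1) ≡ 52 (mod 127)

Apply the extended Euclidean algorithm to (127, 22), tracking rows (r, s, t) with s·127 + t·22 = r. Each division r_prev = q·r_cur + r_new produces the new row as (previous row) − q·(current row):
  row A: (127, 1, 0)   [1·127 + 0·22 = 127]
  row B: (22, 0, 1)   [0·127 + 1·22 = 22]
  127 = 5·22 + 17   → row C = row A − 5·row B = (17, 1, −5)   [check: 1·127 − 5·22 = 17]
  22 = 1·17 + 5   → row D = row B − 1·row C = (5, −1, 6)   [check: −1·127 + 6·22 = 5]
  17 = 3·5 + 2   → row E = row C − 3·row D = (2, 4, −23)   [check: 4·127 − 23·22 = 2]
  5 = 2·2 + 1   → row F = row D − 2·row E = (1, −9, 52)   [check: −9·127 + 52·22 = 1]
  2 = 2·1 + 0   → remainder 0, stop. gcd = 1 (last nonzero row F).
The gcd is 1, so 22 is invertible mod 127. The last nonzero row gives −9·127 + 52·22 = 1, so t = 52. So 22^(−1) ≡ 52 (mod 127). Verify: 22 · 52 = 1144 ≡ 1 (mod 127). ✓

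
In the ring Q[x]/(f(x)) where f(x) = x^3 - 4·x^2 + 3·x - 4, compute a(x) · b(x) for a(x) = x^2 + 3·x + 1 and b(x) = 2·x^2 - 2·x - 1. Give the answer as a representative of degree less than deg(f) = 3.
a · b ≡ 37·x^2 - 33·x + 47 (mod f(x))

First multiply in Q[x] without reducing: a · b = 2·x^4 + 4·x^3 - 5·x^2 - 5·x - 1. Now divide by f(x) = x^3 - 4·x^2 + 3·x - 4, eliminating the leading term at each step:
  leading term 2·x^4: subtract (2·x)·f(x) = 2·x^4 - 8·x^3 + 6·x^2 - 8·x, leaving 12·x^3 - 11·x^2 + 3·x - 1
  leading term 12·x^3: subtract (12)·f(x) = 12·x^3 - 48·x^2 + 36·x - 48, leaving 37·x^2 - 33·x + 47
The degree is now < 3, so this is the remainder. Hence a · b ≡ 37·x^2 - 33·x + 47 in Q[x]/(f).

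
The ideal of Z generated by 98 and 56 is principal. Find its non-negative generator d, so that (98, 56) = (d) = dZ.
(98, 56) = (14); d = 14

In the PID Z, (a, b) is generated by gcd(a, b). Compute gcd(98, 56) with the extended Euclidean algorithm, tracking rows (r, s, t) with s·98 + t·56 = r:
  row A: (98, 1, 0)   [1·98 + 0·56 = 98]
  row B: (56, 0, 1)   [0·98 + 1·56 = 56]
  98 = 1·56 + 42   → row C = row A − 1·row B = (42, 1, −1)   [check: 1·98 − 1·56 = 42]
  56 = 1·42 + 14   → row D = row B − 1·row C = (14, −1, 2)   [check: −1·98 + 2·56 = 14]
  42 = 3·14 + 0   → remainder 0, stop. gcd = 14 (last nonzero row D).
So gcd(98, 56) = 14, with Bézout identity −1·98 + 2·56 = 14. Containment (⊇): the Bézout identity exhibits 14 as an element of (98, 56), giving (14) ⊆ (98, 56). Containment (⊆): since 14 | 98 and 14 | 56 (98 = 14·7, 56 = 14·4), every Z-linear combination of 98 and 56 is divisible by 14, so (98, 56) ⊆ (14). Therefore (98, 56) = (14), d = 14.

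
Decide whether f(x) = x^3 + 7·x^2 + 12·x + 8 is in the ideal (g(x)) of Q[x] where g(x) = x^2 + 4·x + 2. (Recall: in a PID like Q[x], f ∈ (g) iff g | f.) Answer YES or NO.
NO

In Q[x] the ideal (g) consists of all multiples of g, so f ∈ (g) iff g | f, i.e. iff the remainder of f on division by g is 0. Divide f by g (g is monic, so eliminate the leading term of the running remainder at each step):
  leading term x^3: subtract (x)·g(x) = x^3 + 4·x^2 + 2·x, leaving 3·x^2 + 10·x + 8
  leading term 3·x^2: subtract (3)·g(x) = 3·x^2 + 12·x + 6, leaving 2 - 2·x
The remainder r(x) = 2 - 2·x ≠ 0 (and deg r < deg g), so g ∤ f, i.e. f ∉ (g).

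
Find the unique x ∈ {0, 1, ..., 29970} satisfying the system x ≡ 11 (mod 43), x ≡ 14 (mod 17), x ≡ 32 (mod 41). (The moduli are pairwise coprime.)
x ≡ 20737 (mod 29971); the representative in [0, 29971) is 20737

The moduli 43, 17, 41 are pairwise coprime, so by the CRT there is a unique solution mod 43·17·41 = 29971.
Solve by successive substitution. Start with x ≡ 11 (mod 43).
  Combine with x ≡ 14 (mod 17): write x = 11 + 43·t and require 11 + 43·t ≡ 14 (mod 17), i.e. 43·t ≡ 14 − 11 ≡ 3 (mod 17). Since 43^(−1) ≡ 2 (mod 17) (43 ≡ 9 (mod 17)), t ≡ 2·3 ≡ 6 (mod 17). So x ≡ 11 + 43·6 = 269 (mod 731).
  Combine with x ≡ 32 (mod 41): write x = 269 + 731·t and require 269 + 731·t ≡ 32 (mod 41), i.e. 731·t ≡ 32 − 269 ≡ 9 (mod 41). Since 731^(−1) ≡ 35 (mod 41) (731 ≡ 34 (mod 41)), t ≡ 35·9 ≡ 28 (mod 41). So x ≡ 269 + 731·28 = 20737 (mod 29971).
Unique solution in [0, 29971): x = 20737.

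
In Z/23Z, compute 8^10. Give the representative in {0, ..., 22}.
Use repeated squaring. Binary(10) = 1010. Walk through the bits of the exponent 10 left-to-right: at each bit after the leading one, square the running value, then multiply by 8 if the bit is 1 (always reducing mod 23):
  bit 1 = 1 (leading): start with 8.
  bit 2 = 0: square 8^2 = 64 ≡ 18 (mod 23).
  bit 3 = 1: square 18^2 = 324 ≡ 2; bit is 1, so multiply 2·8 = 16 (mod 23).
  bit 4 = 0: square 16^2 = 256 ≡ 3 (mod 23).
Final value: 8^10 ≡ 3 (mod 23).

Final answer: 3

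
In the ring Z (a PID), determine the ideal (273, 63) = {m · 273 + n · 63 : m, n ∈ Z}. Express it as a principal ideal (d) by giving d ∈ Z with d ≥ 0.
(273, 63) = (21); d = 21

In the PID Z, (a, b) is generated by gcd(a, b). Compute gcd(273, 63) with the extended Euclidean algorithm, tracking rows (r, s, t) with s·273 + t·63 = r:
  row A: (273, 1, 0)   [1·273 + 0·63 = 273]
  row B: (63, 0, 1)   [0·273 + 1·63 = 63]
  273 = 4·63 + 21   → row C = row A − 4·row B = (21, 1, −4)   [check: 1·273 − 4·63 = 21]
  63 = 3·21 + 0   → remainder 0, stop. gcd = 21 (last nonzero row C).
So gcd(273, 63) = 21, with Bézout identity 1·273 − 4·63 = 21. Containment (⊇): the Bézout identity exhibits 21 as an element of (273, 63), giving (21) ⊆ (273, 63). Containment (⊆): since 21 | 273 and 21 | 63 (273 = 21·13, 63 = 21·3), every Z-linear combination of 273 and 63 is divisible by 21, so (273, 63) ⊆ (21). Therefore (273, 63) = (21), d = 21.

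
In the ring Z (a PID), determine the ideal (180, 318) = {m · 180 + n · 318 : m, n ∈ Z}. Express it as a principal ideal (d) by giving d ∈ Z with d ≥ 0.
(180, 318) = (6); d = 6

In the PID Z, (a, b) is generated by gcd(a, b). Compute gcd(318, 180) with the extended Euclidean algorithm, tracking rows (r, s, t) with s·318 + t·180 = r:
  row A: (318, 1, 0)   [1·318 + 0·180 = 318]
  row B: (180, 0, 1)   [0·318 + 1·180 = 180]
  318 = 1·180 + 138   → row C = row A − 1·row B = (138, 1, −1)   [check: 1·318 − 1·180 = 138]
  180 = 1·138 + 42   → row D = row B − 1·row C = (42, −1, 2)   [check: −1·318 + 2·180 = 42]
  138 = 3·42 + 12   → row E = row C − 3·row D = (12, 4, −7)   [check: 4·318 − 7·180 = 12]
  42 = 3·12 + 6   → row F = row D − 3·row E = (6, −13, 23)   [check: −13·318 + 23·180 = 6]
  12 = 2·6 + 0   → remainder 0, stop. gcd = 6 (last nonzero row F).
So gcd(180, 318) = 6, with Bézout identity −13·318 + 23·180 = 6. Containment (⊇): the Bézout identity exhibits 6 as an element of (180, 318), giving (6) ⊆ (180, 318). Containment (⊆): since 6 | 180 and 6 | 318 (180 = 6·30, 318 = 6·53), every Z-linear combination of 180 and 318 is divisible by 6, so (180, 318) ⊆ (6). Therefore (180, 318) = (6), d = 6.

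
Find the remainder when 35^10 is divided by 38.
Use repeated squaring. Binary(10) = 1010. Walk through the bits of the exponent 10 left-to-right: at each bit after the leading one, square the running value, then multiply by 35 if the bit is 1 (always reducing mod 38):
  bit 1 = 1 (leading): start with 35.
  bit 2 = 0: square 35^2 = 1225 ≡ 9 (mod 38).
  bit 3 = 1: square 9^2 = 81 ≡ 5; bit is 1, so multiply 5·35 = 175 ≡ 23 (mod 38).
  bit 4 = 0: square 23^2 = 529 ≡ 35 (mod 38).
Final value: 35^10 ≡ 35 (mod 38).

Final answer: 35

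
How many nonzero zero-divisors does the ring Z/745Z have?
Z/745Z has 152 nonzero zero-divisors

In Z/745Z each nonzero element is either a unit (gcd with 745 is 1) or a zero-divisor (gcd > 1). The number of units is φ(745): factorise 745 = 5 · 149, so φ(745) = (5 − 1) · (149 − 1) = 4 · 148 = 592. The nonzero elements number 745 − 1 = 744. Hence the nonzero zero-divisors number 744 − 592 = 152.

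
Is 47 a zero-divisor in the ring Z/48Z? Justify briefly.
NO

gcd(47, 48) = 1, so 47 is a unit in Z/48Z (it has a multiplicative inverse). A unit cannot be a zero-divisor: if 47·b ≡ 0 then multiplying both sides by 47^(−1) gives b ≡ 0. So 47 is not a zero-divisor.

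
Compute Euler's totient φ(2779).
φ is multiplicative, with φ(p^e) = p^e − p^(e−1). Factorise 2779 = 7 · 397. Then
  φ(2779) = (7 − 1) · (397 − 1) = 6 · 396 = 2376.

Final answer: φ(2779) = 2376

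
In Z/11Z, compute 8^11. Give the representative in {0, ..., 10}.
8

Use repeated squaring. Binary(11) = 1011. Walk through the bits of the exponent 11 left-to-right: at each bit after the leading one, square the running value, then multiply by 8 if the bit is 1 (always reducing mod 11):
  bit 1 = 1 (leading): start with 8.
  bit 2 = 0: square 8^2 = 64 ≡ 9 (mod 11).
  bit 3 = 1: square 9^2 = 81 ≡ 4; bit is 1, so multiply 4·8 = 32 ≡ 10 (mod 11).
  bit 4 = 1: square 10^2 = 100 ≡ 1; bit is 1, so multiply 1·8 = 8 (mod 11).
Final value: 8^11 ≡ 8 (mod 11).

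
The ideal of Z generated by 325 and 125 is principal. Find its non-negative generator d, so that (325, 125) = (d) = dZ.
In the PID Z, (a, b) is generated by gcd(a, b). Compute gcd(325, 125) with the extended Euclidean algorithm, tracking rows (r, s, t) with s·325 + t·125 = r:
  row A: (325, 1, 0)   [1·325 + 0·125 = 325]
  row B: (125, 0, 1)   [0·325 + 1·125 = 125]
  325 = 2·125 + 75   → row C = row A − 2·row B = (75, 1, −2)   [check: 1·325 − 2·125 = 75]
  125 = 1·75 + 50   → row D = row B − 1·row C = (50, −1, 3)   [check: −1·325 + 3·125 = 50]
  75 = 1·50 + 25   → row E = row C − 1·row D = (25, 2, −5)   [check: 2·325 − 5·125 = 25]
  50 = 2·25 + 0   → remainder 0, stop. gcd = 25 (last nonzero row E).
So gcd(325, 125) = 25, with Bézout identity 2·325 − 5·125 = 25. Containment (⊇): the Bézout identity exhibits 25 as an element of (325, 125), giving (25) ⊆ (325, 125). Containment (⊆): since 25 | 325 and 25 | 125 (325 = 25·13, 125 = 25·5), every Z-linear combination of 325 and 125 is divisible by 25, so (325, 125) ⊆ (25). Therefore (325, 125) = (25), d = 25.

Final answer: (325, 125) = (25); d = 25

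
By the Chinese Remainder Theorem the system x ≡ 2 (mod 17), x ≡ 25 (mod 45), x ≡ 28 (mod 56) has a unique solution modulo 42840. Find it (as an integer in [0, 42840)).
The moduli 17, 45, 56 are pairwise coprime, so by the CRT there is a unique solution mod 17·45·56 = 42840.
Solve by successive substitution. Start with x ≡ 2 (mod 17).
  Combine with x ≡ 25 (mod 45): write x = 2 + 17·t and require 2 + 17·t ≡ 25 (mod 45), i.e. 17·t ≡ 25 − 2 ≡ 23 (mod 45). Since 17^(−1) ≡ 8 (mod 45), t ≡ 8·23 ≡ 4 (mod 45). So x ≡ 2 + 17·4 = 70 (mod 765).
  Combine with x ≡ 28 (mod 56): write x = 70 + 765·t and require 70 + 765·t ≡ 28 (mod 56), i.e. 765·t ≡ 28 − 70 ≡ 14 (mod 56). Since 765^(−1) ≡ 53 (mod 56) (765 ≡ 37 (mod 56)), t ≡ 53·14 ≡ 14 (mod 56). So x ≡ 70 + 765·14 = 10780 (mod 42840).
Unique solution in [0, 42840): x = 10780.

Final answer: x ≡ 10780 (mod 42840); the representative in [0, 42840) is 10780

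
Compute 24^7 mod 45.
9

Use repeated squaring. Binary(7) = 111. Walk through the bits of the exponent 7 left-to-right: at each bit after the leading one, square the running value, then multiply by 24 if the bit is 1 (always reducing mod 45):
  bit 1 = 1 (leading): start with 24.
  bit 2 = 1: square 24^2 = 576 ≡ 36; bit is 1, so multiply 36·24 = 864 ≡ 9 (mod 45).
  bit 3 = 1: square 9^2 = 81 ≡ 36; bit is 1, so multiply 36·24 = 864 ≡ 9 (mod 45).
Final value: 24^7 ≡ 9 (mod 45).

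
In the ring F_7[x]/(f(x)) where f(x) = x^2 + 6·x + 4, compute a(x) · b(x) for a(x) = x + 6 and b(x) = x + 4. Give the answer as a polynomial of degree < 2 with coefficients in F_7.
Multiply as integer polynomials: a · b = x^2 + 10·x + 24. Reducing coefficients mod 7: a · b ≡ x^2 + 3·x + 3. Now divide by f(x) = x^2 + 6·x + 4 in F_7[x], eliminating the leading term at each step:
  leading term x^2: subtract (1)·f(x) = x^2 + 6·x + 4, leaving 4·x + 6 (coefficients mod 7)
The degree is now < 2, so this is the remainder. Hence a · b ≡ 4·x + 6 in F_7[x]/(f).

Final answer: a · b ≡ 4·x + 6 (mod f(x))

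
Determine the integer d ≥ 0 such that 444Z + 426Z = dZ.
In the PID Z, (a, b) is generated by gcd(a, b). Compute gcd(444, 426) with the extended Euclidean algorithm, tracking rows (r, s, t) with s·444 + t·426 = r:
  row A: (444, 1, 0)   [1·444 + 0·426 = 444]
  row B: (426, 0, 1)   [0·444 + 1·426 = 426]
  444 = 1·426 + 18   → row C = row A − 1·row B = (18, 1, −1)   [check: 1·444 − 1·426 = 18]
  426 = 23·18 + 12   → row D = row B − 23·row C = (12, −23, 24)   [check: −23·444 + 24·426 = 12]
  18 = 1·12 + 6   → row E = row C − 1·row D = (6, 24, −25)   [check: 24·444 − 25·426 = 6]
  12 = 2·6 + 0   → remainder 0, stop. gcd = 6 (last nonzero row E).
So gcd(444, 426) = 6, with Bézout identity 24·444 − 25·426 = 6. Containment (⊇): the Bézout identity exhibits 6 as an element of (444, 426), giving (6) ⊆ (444, 426). Containment (⊆): since 6 | 444 and 6 | 426 (444 = 6·74, 426 = 6·71), every Z-linear combination of 444 and 426 is divisible by 6, so (444, 426) ⊆ (6). Therefore (444, 426) = (6), d = 6.

Final answer: (444, 426) = (6); d = 6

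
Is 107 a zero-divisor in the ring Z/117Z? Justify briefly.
NO

gcd(107, 117) = 1, so 107 is a unit in Z/117Z (it has a multiplicative inverse). A unit cannot be a zero-divisor: if 107·b ≡ 0 then multiplying both sides by 107^(−1) gives b ≡ 0. So 107 is not a zero-divisor.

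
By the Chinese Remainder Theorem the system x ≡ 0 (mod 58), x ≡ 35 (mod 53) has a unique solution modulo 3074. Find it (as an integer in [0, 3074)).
The moduli 58, 53 are pairwise coprime, so by the CRT there is a unique solution mod 58·53 = 3074.
Solve by successive substitution. Start with x ≡ 0 (mod 58).
  Combine with x ≡ 35 (mod 53): write x = 58·t and require 58·t ≡ 35 (mod 53). Since 58^(−1) ≡ 32 (mod 53) (58 ≡ 5 (mod 53)), t ≡ 32·35 ≡ 7 (mod 53). So x ≡ 58·7 = 406 (mod 3074).
Unique solution in [0, 3074): x = 406.

Final answer: x ≡ 406 (mod 3074); the representative in [0, 3074) is 406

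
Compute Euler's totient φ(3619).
φ is multiplicative, with φ(p^e) = p^e − p^(e−1). Factorise 3619 = 7 · 11 · 47. Then
  φ(3619) = (7 − 1) · (11 − 1) · (47 − 1) = 6 · 10 · 46 = 2760.

Final answer: φ(3619) = 2760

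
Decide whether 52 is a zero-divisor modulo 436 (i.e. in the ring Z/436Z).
gcd(52, 436) = 4 > 1, so 52 is not a unit in Z/436Z. In Z/nZ every nonzero non-unit is a zero-divisor: explicitly, take b = 436/gcd = 109 ≠ 0 (mod 436); then 52·109 = 5668 = 13·436, i.e. 52·109 ≡ 0 (mod 436). So 52 is a zero-divisor.

Final answer: YES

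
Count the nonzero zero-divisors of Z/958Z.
In Z/958Z each nonzero element is either a unit (gcd with 958 is 1) or a zero-divisor (gcd > 1). The number of units is φ(958): factorise 958 = 2 · 479, so φ(958) = (2 − 1) · (479 − 1) = 1 · 478 = 478. The nonzero elements number 958 − 1 = 957. Hence the nonzero zero-divisors number 957 − 478 = 479.

Final answer: Z/958Z has 479 nonzero zero-divisors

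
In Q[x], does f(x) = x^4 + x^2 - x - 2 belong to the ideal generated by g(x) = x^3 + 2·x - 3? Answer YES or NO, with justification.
In Q[x] the ideal (g) consists of all multiples of g, so f ∈ (g) iff g | f, i.e. iff the remainder of f on division by g is 0. Divide f by g (g is monic, so eliminate the leading term of the running remainder at each step):
  leading term x^4: subtract (x)·g(x) = x^4 + 2·x^2 - 3·x, leaving -x^2 + 2·x - 2
The remainder r(x) = -x^2 + 2·x - 2 ≠ 0 (and deg r < deg g), so g ∤ f, i.e. f ∉ (g).

Final answer: NO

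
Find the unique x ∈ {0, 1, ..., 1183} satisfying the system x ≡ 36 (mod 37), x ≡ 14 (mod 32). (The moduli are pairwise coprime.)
x ≡ 110 (mod 1184); the representative in [0, 1184) is 110

The moduli 37, 32 are pairwise coprime, so by the CRT there is a unique solution mod 37·32 = 1184.
Solve by successive substitution. Start with x ≡ 36 (mod 37).
  Combine with x ≡ 14 (mod 32): write x = 36 + 37·t and require 36 + 37·t ≡ 14 (mod 32), i.e. 37·t ≡ 14 − 36 ≡ 10 (mod 32). Since 37^(−1) ≡ 13 (mod 32) (37 ≡ 5 (mod 32)), t ≡ 13·10 ≡ 2 (mod 32). So x ≡ 36 + 37·2 = 110 (mod 1184).
Unique solution in [0, 1184): x = 110.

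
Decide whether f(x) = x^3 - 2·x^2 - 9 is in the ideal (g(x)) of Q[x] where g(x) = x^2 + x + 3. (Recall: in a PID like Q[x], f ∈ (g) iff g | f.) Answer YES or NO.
In Q[x] the ideal (g) consists of all multiples of g, so f ∈ (g) iff g | f, i.e. iff the remainder of f on division by g is 0. Divide f by g (g is monic, so eliminate the leading term of the running remainder at each step):
  leading term x^3: subtract (x)·g(x) = x^3 + x^2 + 3·x, leaving -3·x^2 - 3·x - 9
  leading term -3·x^2: subtract (-3)·g(x) = -3·x^2 - 3·x - 9, leaving 0
The remainder is 0, so f(x) = g(x) · h(x) with h(x) = x - 3. Hence g | f, i.e. f ∈ (g).

Final answer: YES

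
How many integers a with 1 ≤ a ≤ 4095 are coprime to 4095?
The number of a ∈ {1, ..., 4095} with gcd(a, 4095) = 1 is by definition Euler's totient φ(4095). φ is multiplicative, with φ(p^e) = p^e − p^(e−1). Factorise 4095 = 3^2 · 5 · 7 · 13. Then
  φ(4095) = (3^2 − 3^1) · (5 − 1) · (7 − 1) · (13 − 1) = 6 · 4 · 6 · 12 = 1728.
So there are 1728 such integers.

Final answer: 1728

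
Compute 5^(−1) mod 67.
Apply the extended Euclidean algorithm to (67, 5), tracking rows (r, s, t) with s·67 + t·5 = r. Each division r_prev = q·r_cur + r_new produces the new row as (previous row) − q·(current row):
  row A: (67, 1, 0)   [1·67 + 0·5 = 67]
  row B: (5, 0, 1)   [0·67 + 1·5 = 5]
  67 = 13·5 + 2   → row C = row A − 13·row B = (2, 1, −13)   [check: 1·67 − 13·5 = 2]
  5 = 2·2 + 1   → row D = row B − 2·row C = (1, −2, 27)   [check: −2·67 + 27·5 = 1]
  2 = 2·1 + 0   → remainder 0, stop. gcd = 1 (last nonzero row D).
The gcd is 1, so 5 is invertible mod 67. The last nonzero row gives −2·67 + 27·5 = 1, so t = 27. So 5^(−1) ≡ 27 (mod 67). Verify: 5 · 27 = 135 ≡ 1 (mod 67). ✓

Final answer: 5^(−1) ≡ 27 (mod 67)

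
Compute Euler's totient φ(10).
φ(10) = 4

φ is multiplicative, with φ(p^e) = p^e − p^(e−1). Factorise 10 = 2 · 5. Then
  φ(10) = (2 − 1) · (5 − 1) = 1 · 4 = 4.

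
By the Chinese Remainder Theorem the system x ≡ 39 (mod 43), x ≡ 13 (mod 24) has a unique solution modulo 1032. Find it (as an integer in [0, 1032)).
x ≡ 469 (mod 1032); the representative in [0, 1032) is 469

The moduli 43, 24 are pairwise coprime, so by the CRT there is a unique solution mod 43·24 = 1032.
Solve by successive substitution. Start with x ≡ 39 (mod 43).
  Combine with x ≡ 13 (mod 24): write x = 39 + 43·t and require 39 + 43·t ≡ 13 (mod 24), i.e. 43·t ≡ 13 − 39 ≡ 22 (mod 24). Since 43^(−1) ≡ 19 (mod 24) (43 ≡ 19 (mod 24)), t ≡ 19·22 ≡ 10 (mod 24). So x ≡ 39 + 43·10 = 469 (mod 1032).
Unique solution in [0, 1032): x = 469.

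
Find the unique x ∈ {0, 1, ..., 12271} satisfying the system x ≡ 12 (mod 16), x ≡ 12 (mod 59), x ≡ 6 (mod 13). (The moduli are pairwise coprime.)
The moduli 16, 59, 13 are pairwise coprime, so by the CRT there is a unique solution mod 16·59·13 = 12272.
Solve by successive substitution. Start with x ≡ 12 (mod 16).
  Combine with x ≡ 12 (mod 59): write x = 12 + 16·t and require 12 + 16·t ≡ 12 (mod 59), i.e. 16·t ≡ 12 − 12 ≡ 0 (mod 59). Since 16^(−1) ≡ 48 (mod 59), t ≡ 48·0 ≡ 0 (mod 59). So x ≡ 12 + 16·0 = 12 (mod 944).
  Combine with x ≡ 6 (mod 13): write x = 12 + 944·t and require 12 + 944·t ≡ 6 (mod 13), i.e. 944·t ≡ 6 − 12 ≡ 7 (mod 13). Since 944^(−1) ≡ 5 (mod 13) (944 ≡ 8 (mod 13)), t ≡ 5·7 ≡ 9 (mod 13). So x ≡ 12 + 944·9 = 8508 (mod 12272).
Unique solution in [0, 12272): x = 8508.

Final answer: x ≡ 8508 (mod 12272); the representative in [0, 12272) is 8508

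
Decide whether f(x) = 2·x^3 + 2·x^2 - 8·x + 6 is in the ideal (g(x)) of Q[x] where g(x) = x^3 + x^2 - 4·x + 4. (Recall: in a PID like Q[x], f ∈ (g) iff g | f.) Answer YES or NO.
NO

In Q[x] the ideal (g) consists of all multiples of g, so f ∈ (g) iff g | f, i.e. iff the remainder of f on division by g is 0. Divide f by g (g is monic, so eliminate the leading term of the running remainder at each step):
  leading term 2·x^3: subtract (2)·g(x) = 2·x^3 + 2·x^2 - 8·x + 8, leaving -2
The remainder r(x) = -2 ≠ 0 (and deg r < deg g), so g ∤ f, i.e. f ∉ (g).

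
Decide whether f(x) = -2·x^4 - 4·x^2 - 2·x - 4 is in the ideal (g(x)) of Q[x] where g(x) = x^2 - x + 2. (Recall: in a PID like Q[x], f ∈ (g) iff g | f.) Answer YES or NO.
In Q[x] the ideal (g) consists of all multiples of g, so f ∈ (g) iff g | f, i.e. iff the remainder of f on division by g is 0. Divide f by g (g is monic, so eliminate the leading term of the running remainder at each step):
  leading term -2·x^4: subtract (-2·x^2)·g(x) = -2·x^4 + 2·x^3 - 4·x^2, leaving -2·x^3 - 2·x - 4
  leading term -2·x^3: subtract (-2·x)·g(x) = -2·x^3 + 2·x^2 - 4·x, leaving -2·x^2 + 2·x - 4
  leading term -2·x^2: subtract (-2)·g(x) = -2·x^2 + 2·x - 4, leaving 0
The remainder is 0, so f(x) = g(x) · h(x) with h(x) = -2·x^2 - 2·x - 2. Hence g | f, i.e. f ∈ (g).

Final answer: YES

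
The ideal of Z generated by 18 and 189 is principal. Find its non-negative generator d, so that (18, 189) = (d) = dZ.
In the PID Z, (a, b) is generated by gcd(a, b). Compute gcd(189, 18) with the extended Euclidean algorithm, tracking rows (r, s, t) with s·189 + t·18 = r:
  row A: (189, 1, 0)   [1·189 + 0·18 = 189]
  row B: (18, 0, 1)   [0·189 + 1·18 = 18]
  189 = 10·18 + 9   → row C = row A − 10·row B = (9, 1, −10)   [check: 1·189 − 10·18 = 9]
  18 = 2·9 + 0   → remainder 0, stop. gcd = 9 (last nonzero row C).
So gcd(18, 189) = 9, with Bézout identity 1·189 − 10·18 = 9. Containment (⊇): the Bézout identity exhibits 9 as an element of (18, 189), giving (9) ⊆ (18, 189). Containment (⊆): since 9 | 18 and 9 | 189 (18 = 9·2, 189 = 9·21), every Z-linear combination of 18 and 189 is divisible by 9, so (18, 189) ⊆ (9). Therefore (18, 189) = (9), d = 9.

Final answer: (18, 189) = (9); d = 9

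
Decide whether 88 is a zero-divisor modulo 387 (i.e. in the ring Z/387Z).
gcd(88, 387) = 1, so 88 is a unit in Z/387Z (it has a multiplicative inverse). A unit cannot be a zero-divisor: if 88·b ≡ 0 then multiplying both sides by 88^(−1) gives b ≡ 0. So 88 is not a zero-divisor.

Final answer: NO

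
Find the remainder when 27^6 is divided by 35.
29

Use repeated squaring. Binary(6) = 110. Walk through the bits of the exponent 6 left-to-right: at each bit after the leading one, square the running value, then multiply by 27 if the bit is 1 (always reducing mod 35):
  bit 1 = 1 (leading): start with 27.
  bit 2 = 1: square 27^2 = 729 ≡ 29; bit is 1, so multiply 29·27 = 783 ≡ 13 (mod 35).
  bit 3 = 0: square 13^2 = 169 ≡ 29 (mod 35).
Final value: 27^6 ≡ 29 (mod 35).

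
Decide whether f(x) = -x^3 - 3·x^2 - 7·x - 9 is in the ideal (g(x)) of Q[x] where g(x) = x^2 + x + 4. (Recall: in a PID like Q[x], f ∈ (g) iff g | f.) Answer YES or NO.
NO

In Q[x] the ideal (g) consists of all multiples of g, so f ∈ (g) iff g | f, i.e. iff the remainder of f on division by g is 0. Divide f by g (g is monic, so eliminate the leading term of the running remainder at each step):
  leading term -x^3: subtract (-x)·g(x) = -x^3 - x^2 - 4·x, leaving -2·x^2 - 3·x - 9
  leading term -2·x^2: subtract (-2)·g(x) = -2·x^2 - 2·x - 8, leaving -x - 1
The remainder r(x) = -x - 1 ≠ 0 (and deg r < deg g), so g ∤ f, i.e. f ∉ (g).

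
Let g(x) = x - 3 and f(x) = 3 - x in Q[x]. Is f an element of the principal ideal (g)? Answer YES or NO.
YES

In Q[x] the ideal (g) consists of all multiples of g, so f ∈ (g) iff g | f, i.e. iff the remainder of f on division by g is 0. Divide f by g (g is monic, so eliminate the leading term of the running remainder at each step):
  leading term -x: subtract (-1)·g(x) = 3 - x, leaving 0
The remainder is 0, so f(x) = g(x) · h(x) with h(x) = -1. Hence g | f, i.e. f ∈ (g).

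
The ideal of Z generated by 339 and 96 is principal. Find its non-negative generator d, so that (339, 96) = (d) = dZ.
(339, 96) = (3); d = 3

In the PID Z, (a, b) is generated by gcd(a, b). Compute gcd(339, 96) with the extended Euclidean algorithm, tracking rows (r, s, t) with s·339 + t·96 = r:
  row A: (339, 1, 0)   [1·339 + 0·96 = 339]
  row B: (96, 0, 1)   [0·339 + 1·96 = 96]
  339 = 3·96 + 51   → row C = row A − 3·row B = (51, 1, −3)   [check: 1·339 − 3·96 = 51]
  96 = 1·51 + 45   → row D = row B − 1·row C = (45, −1, 4)   [check: −1·339 + 4·96 = 45]
  51 = 1·45 + 6   → row E = row C − 1·row D = (6, 2, −7)   [check: 2·339 − 7·96 = 6]
  45 = 7·6 + 3   → row F = row D − 7·row E = (3, −15, 53)   [check: −15·339 + 53·96 = 3]
  6 = 2·3 + 0   → remainder 0, stop. gcd = 3 (last nonzero row F).
So gcd(339, 96) = 3, with Bézout identity −15·339 + 53·96 = 3. Containment (⊇): the Bézout identity exhibits 3 as an element of (339, 96), giving (3) ⊆ (339, 96). Containment (⊆): since 3 | 339 and 3 | 96 (339 = 3·113, 96 = 3·32), every Z-linear combination of 339 and 96 is divisible by 3, so (339, 96) ⊆ (3). Therefore (339, 96) = (3), d = 3.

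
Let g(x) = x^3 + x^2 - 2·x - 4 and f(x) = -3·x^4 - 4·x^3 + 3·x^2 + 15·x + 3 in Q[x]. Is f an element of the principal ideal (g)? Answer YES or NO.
NO

In Q[x] the ideal (g) consists of all multiples of g, so f ∈ (g) iff g | f, i.e. iff the remainder of f on division by g is 0. Divide f by g (g is monic, so eliminate the leading term of the running remainder at each step):
  leading term -3·x^4: subtract (-3·x)·g(x) = -3·x^4 - 3·x^3 + 6·x^2 + 12·x, leaving -x^3 - 3·x^2 + 3·x + 3
  leading term -x^3: subtract (-1)·g(x) = -x^3 - x^2 + 2·x + 4, leaving -2·x^2 + x - 1
The remainder r(x) = -2·x^2 + x - 1 ≠ 0 (and deg r < deg g), so g ∤ f, i.e. f ∉ (g).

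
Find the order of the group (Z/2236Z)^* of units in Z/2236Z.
|(Z/2236Z)^*| = 1008

(Z/2236Z)^* consists of the classes a with gcd(a, 2236) = 1, so its order is φ(2236). φ is multiplicative, with φ(p^e) = p^e − p^(e−1). Factorise 2236 = 2^2 · 13 · 43. Then
  φ(2236) = (2^2 − 2^1) · (13 − 1) · (43 − 1) = 2 · 12 · 42 = 1008.
Thus |(Z/2236Z)^*| = 1008.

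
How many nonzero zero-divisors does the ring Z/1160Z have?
In Z/1160Z each nonzero element is either a unit (gcd with 1160 is 1) or a zero-divisor (gcd > 1). The number of units is φ(1160): factorise 1160 = 2^3 · 5 · 29, so φ(1160) = (2^3 − 2^2) · (5 − 1) · (29 − 1) = 4 · 4 · 28 = 448. The nonzero elements number 1160 − 1 = 1159. Hence the nonzero zero-divisors number 1159 − 448 = 711.

Final answer: Z/1160Z has 711 nonzero zero-divisors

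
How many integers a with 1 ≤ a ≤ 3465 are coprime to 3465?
1440

The number of a ∈ {1, ..., 3465} with gcd(a, 3465) = 1 is by definition Euler's totient φ(3465). φ is multiplicative, with φ(p^e) = p^e − p^(e−1). Factorise 3465 = 3^2 · 5 · 7 · 11. Then
  φ(3465) = (3^2 − 3^1) · (5 − 1) · (7 − 1) · (11 − 1) = 6 · 4 · 6 · 10 = 1440.
So there are 1440 such integers.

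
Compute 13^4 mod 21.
Use repeated squaring. Binary(4) = 100. Walk through the bits of the exponent 4 left-to-right: at each bit after the leading one, square the running value, then multiply by 13 if the bit is 1 (always reducing mod 21):
  bit 1 = 1 (leading): start with 13.
  bit 2 = 0: square 13^2 = 169 ≡ 1 (mod 21).
  bit 3 = 0: square 1^2 = 1 (mod 21).
Final value: 13^4 ≡ 1 (mod 21).

Final answer: 1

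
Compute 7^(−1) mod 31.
7^(−1) ≡ 9 (mod 31)

Apply the extended Euclidean algorithm to (31, 7), tracking rows (r, s, t) with s·31 + t·7 = r. Each division r_prev = q·r_cur + r_new produces the new row as (previous row) − q·(current row):
  row A: (31, 1, 0)   [1·31 + 0·7 = 31]
  row B: (7, 0, 1)   [0·31 + 1·7 = 7]
  31 = 4·7 + 3   → row C = row A − 4·row B = (3, 1, −4)   [check: 1·31 − 4·7 = 3]
  7 = 2·3 + 1   → row D = row B − 2·row C = (1, −2, 9)   [check: −2·31 + 9·7 = 1]
  3 = 3·1 + 0   → remainder 0, stop. gcd = 1 (last nonzero row D).
The gcd is 1, so 7 is invertible mod 31. The last nonzero row gives −2·31 + 9·7 = 1, so t = 9. So 7^(−1) ≡ 9 (mod 31). Verify: 7 · 9 = 63 ≡ 1 (mod 31). ✓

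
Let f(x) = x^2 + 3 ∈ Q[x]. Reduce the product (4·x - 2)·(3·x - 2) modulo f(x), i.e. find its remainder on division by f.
a · b ≡ -14·x - 32 (mod f(x))

First multiply in Q[x] without reducing: a · b = 12·x^2 - 14·x + 4. Now divide by f(x) = x^2 + 3, eliminating the leading term at each step:
  leading term 12·x^2: subtract (12)·f(x) = 12·x^2 + 36, leaving -14·x - 32
The degree is now < 2, so this is the remainder. Hence a · b ≡ -14·x - 32 in Q[x]/(f).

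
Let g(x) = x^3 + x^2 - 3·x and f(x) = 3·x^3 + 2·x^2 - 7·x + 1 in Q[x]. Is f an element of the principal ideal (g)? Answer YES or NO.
In Q[x] the ideal (g) consists of all multiples of g, so f ∈ (g) iff g | f, i.e. iff the remainder of f on division by g is 0. Divide f by g (g is monic, so eliminate the leading term of the running remainder at each step):
  leading term 3·x^3: subtract (3)·g(x) = 3·x^3 + 3·x^2 - 9·x, leaving -x^2 + 2·x + 1
The remainder r(x) = -x^2 + 2·x + 1 ≠ 0 (and deg r < deg g), so g ∤ f, i.e. f ∉ (g).

Final answer: NO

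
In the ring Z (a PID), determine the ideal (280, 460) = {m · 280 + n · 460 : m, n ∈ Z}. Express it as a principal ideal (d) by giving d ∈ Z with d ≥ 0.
In the PID Z, (a, b) is generated by gcd(a, b). Compute gcd(460, 280) with the extended Euclidean algorithm, tracking rows (r, s, t) with s·460 + t·280 = r:
  row A: (460, 1, 0)   [1·460 + 0·280 = 460]
  row B: (280, 0, 1)   [0·460 + 1·280 = 280]
  460 = 1·280 + 180   → row C = row A − 1·row B = (180, 1, −1)   [check: 1·460 − 1·280 = 180]
  280 = 1·180 + 100   → row D = row B − 1·row C = (100, −1, 2)   [check: −1·460 + 2·280 = 100]
  180 = 1·100 + 80   → row E = row C − 1·row D = (80, 2, −3)   [check: 2·460 − 3·280 = 80]
  100 = 1·80 + 20   → row F = row D − 1·row E = (20, −3, 5)   [check: −3·460 + 5·280 = 20]
  80 = 4·20 + 0   → remainder 0, stop. gcd = 20 (last nonzero row F).
So gcd(280, 460) = 20, with Bézout identity −3·460 + 5·280 = 20. Containment (⊇): the Bézout identity exhibits 20 as an element of (280, 460), giving (20) ⊆ (280, 460). Containment (⊆): since 20 | 280 and 20 | 460 (280 = 20·14, 460 = 20·23), every Z-linear combination of 280 and 460 is divisible by 20, so (280, 460) ⊆ (20). Therefore (280, 460) = (20), d = 20.

Final answer: (280, 460) = (20); d = 20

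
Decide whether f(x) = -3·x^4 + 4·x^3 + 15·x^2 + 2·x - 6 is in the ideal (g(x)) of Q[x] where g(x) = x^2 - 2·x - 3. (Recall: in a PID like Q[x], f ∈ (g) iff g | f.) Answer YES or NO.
YES

In Q[x] the ideal (g) consists of all multiples of g, so f ∈ (g) iff g | f, i.e. iff the remainder of f on division by g is 0. Divide f by g (g is monic, so eliminate the leading term of the running remainder at each step):
  leading term -3·x^4: subtract (-3·x^2)·g(x) = -3·x^4 + 6·x^3 + 9·x^2, leaving -2·x^3 + 6·x^2 + 2·x - 6
  leading term -2·x^3: subtract (-2·x)·g(x) = -2·x^3 + 4·x^2 + 6·x, leaving 2·x^2 - 4·x - 6
  leading term 2·x^2: subtract (2)·g(x) = 2·x^2 - 4·x - 6, leaving 0
The remainder is 0, so f(x) = g(x) · h(x) with h(x) = -3·x^2 - 2·x + 2. Hence g | f, i.e. f ∈ (g).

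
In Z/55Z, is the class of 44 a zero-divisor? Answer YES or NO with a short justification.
YES

gcd(44, 55) = 11 > 1, so 44 is not a unit in Z/55Z. In Z/nZ every nonzero non-unit is a zero-divisor: explicitly, take b = 55/gcd = 5 ≠ 0 (mod 55); then 44·5 = 220 = 4·55, i.e. 44·5 ≡ 0 (mod 55). So 44 is a zero-divisor.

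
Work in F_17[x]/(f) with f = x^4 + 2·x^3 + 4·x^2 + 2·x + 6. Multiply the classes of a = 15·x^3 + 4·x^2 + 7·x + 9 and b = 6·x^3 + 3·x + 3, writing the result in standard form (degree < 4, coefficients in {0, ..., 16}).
Multiply as integer polynomials: a · b = 90·x^6 + 24·x^5 + 87·x^4 + 111·x^3 + 33·x^2 + 48·x + 27. Reducing coefficients mod 17: a · b ≡ 5·x^6 + 7·x^5 + 2·x^4 + 9·x^3 + 16·x^2 + 14·x + 10. Now divide by f(x) = x^4 + 2·x^3 + 4·x^2 + 2·x + 6 in F_17[x], eliminating the leading term at each step:
  leading term 5·x^6: subtract (5·x^2)·f(x) = 5·x^6 + 10·x^5 + 3·x^4 + 10·x^3 + 13·x^2, leaving 14·x^5 + 16·x^4 + 16·x^3 + 3·x^2 + 14·x + 10 (coefficients mod 17)
  leading term 14·x^5: subtract (14·x)·f(x) = 14·x^5 + 11·x^4 + 5·x^3 + 11·x^2 + 16·x, leaving 5·x^4 + 11·x^3 + 9·x^2 + 15·x + 10 (coefficients mod 17)
  leading term 5·x^4: subtract (5)·f(x) = 5·x^4 + 10·x^3 + 3·x^2 + 10·x + 13, leaving x^3 + 6·x^2 + 5·x + 14 (coefficients mod 17)
The degree is now < 4, so this is the remainder. Hence a · b ≡ x^3 + 6·x^2 + 5·x + 14 in F_17[x]/(f).

Final answer: a · b ≡ x^3 + 6·x^2 + 5·x + 14 (mod f(x))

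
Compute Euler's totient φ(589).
φ is multiplicative, with φ(p^e) = p^e − p^(e−1). Factorise 589 = 19 · 31. Then
  φ(589) = (19 − 1) · (31 − 1) = 18 · 30 = 540.

Final answer: φ(589) = 540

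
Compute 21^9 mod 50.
31

Use repeated squaring. Binary(9) = 1001. Walk through the bits of the exponent 9 left-to-right: at each bit after the leading one, square the running value, then multiply by 21 if the bit is 1 (always reducing mod 50):
  bit 1 = 1 (leading): start with 21.
  bit 2 = 0: square 21^2 = 441 ≡ 41 (mod 50).
  bit 3 = 0: square 41^2 = 1681 ≡ 31 (mod 50).
  bit 4 = 1: square 31^2 = 961 ≡ 11; bit is 1, so multiply 11·21 = 231 ≡ 31 (mod 50).
Final value: 21^9 ≡ 31 (mod 50).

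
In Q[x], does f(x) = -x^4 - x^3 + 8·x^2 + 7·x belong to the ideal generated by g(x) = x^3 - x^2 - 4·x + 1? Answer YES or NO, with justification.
In Q[x] the ideal (g) consists of all multiples of g, so f ∈ (g) iff g | f, i.e. iff the remainder of f on division by g is 0. Divide f by g (g is monic, so eliminate the leading term of the running remainder at each step):
  leading term -x^4: subtract (-x)·g(x) = -x^4 + x^3 + 4·x^2 - x, leaving -2·x^3 + 4·x^2 + 8·x
  leading term -2·x^3: subtract (-2)·g(x) = -2·x^3 + 2·x^2 + 8·x - 2, leaving 2·x^2 + 2
The remainder r(x) = 2·x^2 + 2 ≠ 0 (and deg r < deg g), so g ∤ f, i.e. f ∉ (g).

Final answer: NO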